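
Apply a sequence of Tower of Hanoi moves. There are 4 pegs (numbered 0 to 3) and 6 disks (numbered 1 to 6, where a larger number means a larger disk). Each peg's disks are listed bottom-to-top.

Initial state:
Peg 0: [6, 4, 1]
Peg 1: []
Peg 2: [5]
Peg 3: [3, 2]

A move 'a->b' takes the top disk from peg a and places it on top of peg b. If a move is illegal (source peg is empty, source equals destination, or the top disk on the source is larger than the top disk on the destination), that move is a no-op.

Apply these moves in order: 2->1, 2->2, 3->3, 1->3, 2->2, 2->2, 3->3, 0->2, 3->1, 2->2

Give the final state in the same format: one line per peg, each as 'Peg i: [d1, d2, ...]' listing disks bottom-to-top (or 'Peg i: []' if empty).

After move 1 (2->1):
Peg 0: [6, 4, 1]
Peg 1: [5]
Peg 2: []
Peg 3: [3, 2]

After move 2 (2->2):
Peg 0: [6, 4, 1]
Peg 1: [5]
Peg 2: []
Peg 3: [3, 2]

After move 3 (3->3):
Peg 0: [6, 4, 1]
Peg 1: [5]
Peg 2: []
Peg 3: [3, 2]

After move 4 (1->3):
Peg 0: [6, 4, 1]
Peg 1: [5]
Peg 2: []
Peg 3: [3, 2]

After move 5 (2->2):
Peg 0: [6, 4, 1]
Peg 1: [5]
Peg 2: []
Peg 3: [3, 2]

After move 6 (2->2):
Peg 0: [6, 4, 1]
Peg 1: [5]
Peg 2: []
Peg 3: [3, 2]

After move 7 (3->3):
Peg 0: [6, 4, 1]
Peg 1: [5]
Peg 2: []
Peg 3: [3, 2]

After move 8 (0->2):
Peg 0: [6, 4]
Peg 1: [5]
Peg 2: [1]
Peg 3: [3, 2]

After move 9 (3->1):
Peg 0: [6, 4]
Peg 1: [5, 2]
Peg 2: [1]
Peg 3: [3]

After move 10 (2->2):
Peg 0: [6, 4]
Peg 1: [5, 2]
Peg 2: [1]
Peg 3: [3]

Answer: Peg 0: [6, 4]
Peg 1: [5, 2]
Peg 2: [1]
Peg 3: [3]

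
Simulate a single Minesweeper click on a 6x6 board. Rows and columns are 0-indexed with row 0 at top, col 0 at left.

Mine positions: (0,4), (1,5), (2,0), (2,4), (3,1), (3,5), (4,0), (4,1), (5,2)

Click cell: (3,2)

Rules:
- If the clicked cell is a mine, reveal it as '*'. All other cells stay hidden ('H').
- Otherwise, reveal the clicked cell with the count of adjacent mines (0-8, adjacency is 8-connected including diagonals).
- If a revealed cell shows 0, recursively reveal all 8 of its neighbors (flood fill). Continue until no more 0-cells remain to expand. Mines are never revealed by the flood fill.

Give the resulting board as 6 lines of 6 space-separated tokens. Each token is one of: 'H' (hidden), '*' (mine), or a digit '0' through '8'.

H H H H H H
H H H H H H
H H H H H H
H H 2 H H H
H H H H H H
H H H H H H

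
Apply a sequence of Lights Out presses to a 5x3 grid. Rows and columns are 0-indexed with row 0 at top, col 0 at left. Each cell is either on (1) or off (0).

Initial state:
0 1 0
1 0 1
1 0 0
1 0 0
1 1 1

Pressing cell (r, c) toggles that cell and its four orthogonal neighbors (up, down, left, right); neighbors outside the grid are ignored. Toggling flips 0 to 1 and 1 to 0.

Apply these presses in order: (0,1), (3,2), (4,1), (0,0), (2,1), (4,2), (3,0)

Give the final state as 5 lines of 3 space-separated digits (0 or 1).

Answer: 0 1 1
0 0 1
1 1 0
0 0 0
1 1 0

Derivation:
After press 1 at (0,1):
1 0 1
1 1 1
1 0 0
1 0 0
1 1 1

After press 2 at (3,2):
1 0 1
1 1 1
1 0 1
1 1 1
1 1 0

After press 3 at (4,1):
1 0 1
1 1 1
1 0 1
1 0 1
0 0 1

After press 4 at (0,0):
0 1 1
0 1 1
1 0 1
1 0 1
0 0 1

After press 5 at (2,1):
0 1 1
0 0 1
0 1 0
1 1 1
0 0 1

After press 6 at (4,2):
0 1 1
0 0 1
0 1 0
1 1 0
0 1 0

After press 7 at (3,0):
0 1 1
0 0 1
1 1 0
0 0 0
1 1 0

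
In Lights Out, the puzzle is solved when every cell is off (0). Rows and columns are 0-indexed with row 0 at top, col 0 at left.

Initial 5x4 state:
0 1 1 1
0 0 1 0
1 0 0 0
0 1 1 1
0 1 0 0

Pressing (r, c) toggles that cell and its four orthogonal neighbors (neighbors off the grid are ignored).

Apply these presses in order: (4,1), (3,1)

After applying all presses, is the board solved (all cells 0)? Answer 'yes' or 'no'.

After press 1 at (4,1):
0 1 1 1
0 0 1 0
1 0 0 0
0 0 1 1
1 0 1 0

After press 2 at (3,1):
0 1 1 1
0 0 1 0
1 1 0 0
1 1 0 1
1 1 1 0

Lights still on: 12

Answer: no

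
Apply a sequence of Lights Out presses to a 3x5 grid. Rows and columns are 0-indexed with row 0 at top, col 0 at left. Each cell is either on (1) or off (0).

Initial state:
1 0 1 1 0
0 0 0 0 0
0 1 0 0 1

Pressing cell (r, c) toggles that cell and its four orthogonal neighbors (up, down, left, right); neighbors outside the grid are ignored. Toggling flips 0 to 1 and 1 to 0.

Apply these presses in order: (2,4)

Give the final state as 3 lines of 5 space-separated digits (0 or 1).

After press 1 at (2,4):
1 0 1 1 0
0 0 0 0 1
0 1 0 1 0

Answer: 1 0 1 1 0
0 0 0 0 1
0 1 0 1 0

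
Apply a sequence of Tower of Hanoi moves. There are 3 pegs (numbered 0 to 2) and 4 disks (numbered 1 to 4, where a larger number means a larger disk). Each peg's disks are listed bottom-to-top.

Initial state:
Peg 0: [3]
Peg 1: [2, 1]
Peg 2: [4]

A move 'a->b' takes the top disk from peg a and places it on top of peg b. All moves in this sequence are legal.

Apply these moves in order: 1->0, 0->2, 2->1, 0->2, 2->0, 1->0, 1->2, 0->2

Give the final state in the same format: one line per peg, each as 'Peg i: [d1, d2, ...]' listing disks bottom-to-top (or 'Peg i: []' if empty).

After move 1 (1->0):
Peg 0: [3, 1]
Peg 1: [2]
Peg 2: [4]

After move 2 (0->2):
Peg 0: [3]
Peg 1: [2]
Peg 2: [4, 1]

After move 3 (2->1):
Peg 0: [3]
Peg 1: [2, 1]
Peg 2: [4]

After move 4 (0->2):
Peg 0: []
Peg 1: [2, 1]
Peg 2: [4, 3]

After move 5 (2->0):
Peg 0: [3]
Peg 1: [2, 1]
Peg 2: [4]

After move 6 (1->0):
Peg 0: [3, 1]
Peg 1: [2]
Peg 2: [4]

After move 7 (1->2):
Peg 0: [3, 1]
Peg 1: []
Peg 2: [4, 2]

After move 8 (0->2):
Peg 0: [3]
Peg 1: []
Peg 2: [4, 2, 1]

Answer: Peg 0: [3]
Peg 1: []
Peg 2: [4, 2, 1]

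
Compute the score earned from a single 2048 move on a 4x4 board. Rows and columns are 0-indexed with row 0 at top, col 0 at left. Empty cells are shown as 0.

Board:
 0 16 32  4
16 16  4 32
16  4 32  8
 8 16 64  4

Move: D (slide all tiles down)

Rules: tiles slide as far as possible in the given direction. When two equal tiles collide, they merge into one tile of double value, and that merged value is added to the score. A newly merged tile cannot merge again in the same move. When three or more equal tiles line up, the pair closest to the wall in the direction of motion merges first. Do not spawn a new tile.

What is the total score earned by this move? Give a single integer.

Slide down:
col 0: [0, 16, 16, 8] -> [0, 0, 32, 8]  score +32 (running 32)
col 1: [16, 16, 4, 16] -> [0, 32, 4, 16]  score +32 (running 64)
col 2: [32, 4, 32, 64] -> [32, 4, 32, 64]  score +0 (running 64)
col 3: [4, 32, 8, 4] -> [4, 32, 8, 4]  score +0 (running 64)
Board after move:
 0  0 32  4
 0 32  4 32
32  4 32  8
 8 16 64  4

Answer: 64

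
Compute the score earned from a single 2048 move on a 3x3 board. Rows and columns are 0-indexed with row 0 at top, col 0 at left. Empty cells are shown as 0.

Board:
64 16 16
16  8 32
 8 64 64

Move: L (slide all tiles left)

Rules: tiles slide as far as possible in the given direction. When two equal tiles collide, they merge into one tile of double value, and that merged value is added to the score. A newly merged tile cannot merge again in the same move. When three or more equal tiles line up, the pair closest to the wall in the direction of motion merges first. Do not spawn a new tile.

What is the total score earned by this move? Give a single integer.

Answer: 160

Derivation:
Slide left:
row 0: [64, 16, 16] -> [64, 32, 0]  score +32 (running 32)
row 1: [16, 8, 32] -> [16, 8, 32]  score +0 (running 32)
row 2: [8, 64, 64] -> [8, 128, 0]  score +128 (running 160)
Board after move:
 64  32   0
 16   8  32
  8 128   0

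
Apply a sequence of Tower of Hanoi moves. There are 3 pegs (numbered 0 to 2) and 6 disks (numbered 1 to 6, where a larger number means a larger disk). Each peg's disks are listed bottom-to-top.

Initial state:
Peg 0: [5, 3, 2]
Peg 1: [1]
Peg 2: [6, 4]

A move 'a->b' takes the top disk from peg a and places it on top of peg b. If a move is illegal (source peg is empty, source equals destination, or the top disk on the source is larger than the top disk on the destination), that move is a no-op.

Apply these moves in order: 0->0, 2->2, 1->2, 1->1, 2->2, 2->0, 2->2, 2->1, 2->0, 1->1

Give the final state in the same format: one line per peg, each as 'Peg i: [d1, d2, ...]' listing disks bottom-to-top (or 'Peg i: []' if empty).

Answer: Peg 0: [5, 3, 2, 1]
Peg 1: [4]
Peg 2: [6]

Derivation:
After move 1 (0->0):
Peg 0: [5, 3, 2]
Peg 1: [1]
Peg 2: [6, 4]

After move 2 (2->2):
Peg 0: [5, 3, 2]
Peg 1: [1]
Peg 2: [6, 4]

After move 3 (1->2):
Peg 0: [5, 3, 2]
Peg 1: []
Peg 2: [6, 4, 1]

After move 4 (1->1):
Peg 0: [5, 3, 2]
Peg 1: []
Peg 2: [6, 4, 1]

After move 5 (2->2):
Peg 0: [5, 3, 2]
Peg 1: []
Peg 2: [6, 4, 1]

After move 6 (2->0):
Peg 0: [5, 3, 2, 1]
Peg 1: []
Peg 2: [6, 4]

After move 7 (2->2):
Peg 0: [5, 3, 2, 1]
Peg 1: []
Peg 2: [6, 4]

After move 8 (2->1):
Peg 0: [5, 3, 2, 1]
Peg 1: [4]
Peg 2: [6]

After move 9 (2->0):
Peg 0: [5, 3, 2, 1]
Peg 1: [4]
Peg 2: [6]

After move 10 (1->1):
Peg 0: [5, 3, 2, 1]
Peg 1: [4]
Peg 2: [6]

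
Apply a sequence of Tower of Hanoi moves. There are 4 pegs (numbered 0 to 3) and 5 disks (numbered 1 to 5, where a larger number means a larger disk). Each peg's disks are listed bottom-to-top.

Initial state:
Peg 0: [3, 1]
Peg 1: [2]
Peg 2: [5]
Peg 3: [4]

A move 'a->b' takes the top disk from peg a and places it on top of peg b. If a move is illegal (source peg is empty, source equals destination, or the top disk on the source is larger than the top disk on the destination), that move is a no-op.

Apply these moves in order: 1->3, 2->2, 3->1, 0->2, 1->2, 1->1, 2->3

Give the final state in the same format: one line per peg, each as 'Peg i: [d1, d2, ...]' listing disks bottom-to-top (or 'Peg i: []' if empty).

After move 1 (1->3):
Peg 0: [3, 1]
Peg 1: []
Peg 2: [5]
Peg 3: [4, 2]

After move 2 (2->2):
Peg 0: [3, 1]
Peg 1: []
Peg 2: [5]
Peg 3: [4, 2]

After move 3 (3->1):
Peg 0: [3, 1]
Peg 1: [2]
Peg 2: [5]
Peg 3: [4]

After move 4 (0->2):
Peg 0: [3]
Peg 1: [2]
Peg 2: [5, 1]
Peg 3: [4]

After move 5 (1->2):
Peg 0: [3]
Peg 1: [2]
Peg 2: [5, 1]
Peg 3: [4]

After move 6 (1->1):
Peg 0: [3]
Peg 1: [2]
Peg 2: [5, 1]
Peg 3: [4]

After move 7 (2->3):
Peg 0: [3]
Peg 1: [2]
Peg 2: [5]
Peg 3: [4, 1]

Answer: Peg 0: [3]
Peg 1: [2]
Peg 2: [5]
Peg 3: [4, 1]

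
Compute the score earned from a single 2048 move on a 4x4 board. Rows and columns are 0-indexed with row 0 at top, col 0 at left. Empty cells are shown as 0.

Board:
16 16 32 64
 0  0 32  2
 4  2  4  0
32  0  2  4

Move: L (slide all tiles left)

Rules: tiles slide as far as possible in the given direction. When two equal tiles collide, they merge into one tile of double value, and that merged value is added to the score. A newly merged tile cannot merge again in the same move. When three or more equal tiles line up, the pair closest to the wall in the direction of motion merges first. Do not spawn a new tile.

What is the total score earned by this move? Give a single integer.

Answer: 32

Derivation:
Slide left:
row 0: [16, 16, 32, 64] -> [32, 32, 64, 0]  score +32 (running 32)
row 1: [0, 0, 32, 2] -> [32, 2, 0, 0]  score +0 (running 32)
row 2: [4, 2, 4, 0] -> [4, 2, 4, 0]  score +0 (running 32)
row 3: [32, 0, 2, 4] -> [32, 2, 4, 0]  score +0 (running 32)
Board after move:
32 32 64  0
32  2  0  0
 4  2  4  0
32  2  4  0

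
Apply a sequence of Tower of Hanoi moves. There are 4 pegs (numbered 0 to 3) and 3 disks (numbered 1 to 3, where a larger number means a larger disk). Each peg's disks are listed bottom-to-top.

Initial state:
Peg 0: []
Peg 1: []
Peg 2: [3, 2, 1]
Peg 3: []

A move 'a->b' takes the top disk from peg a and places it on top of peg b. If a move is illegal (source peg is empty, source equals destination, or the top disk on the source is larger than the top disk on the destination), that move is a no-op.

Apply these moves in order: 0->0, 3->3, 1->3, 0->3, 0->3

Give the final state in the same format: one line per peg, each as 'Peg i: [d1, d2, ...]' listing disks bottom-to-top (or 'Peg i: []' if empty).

Answer: Peg 0: []
Peg 1: []
Peg 2: [3, 2, 1]
Peg 3: []

Derivation:
After move 1 (0->0):
Peg 0: []
Peg 1: []
Peg 2: [3, 2, 1]
Peg 3: []

After move 2 (3->3):
Peg 0: []
Peg 1: []
Peg 2: [3, 2, 1]
Peg 3: []

After move 3 (1->3):
Peg 0: []
Peg 1: []
Peg 2: [3, 2, 1]
Peg 3: []

After move 4 (0->3):
Peg 0: []
Peg 1: []
Peg 2: [3, 2, 1]
Peg 3: []

After move 5 (0->3):
Peg 0: []
Peg 1: []
Peg 2: [3, 2, 1]
Peg 3: []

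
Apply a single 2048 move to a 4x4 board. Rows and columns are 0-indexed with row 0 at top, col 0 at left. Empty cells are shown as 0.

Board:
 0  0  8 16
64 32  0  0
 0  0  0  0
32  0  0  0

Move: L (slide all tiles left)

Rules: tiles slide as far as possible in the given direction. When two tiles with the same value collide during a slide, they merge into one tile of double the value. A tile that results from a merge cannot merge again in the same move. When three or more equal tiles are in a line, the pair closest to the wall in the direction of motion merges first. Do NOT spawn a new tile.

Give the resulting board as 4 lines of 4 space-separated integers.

Answer:  8 16  0  0
64 32  0  0
 0  0  0  0
32  0  0  0

Derivation:
Slide left:
row 0: [0, 0, 8, 16] -> [8, 16, 0, 0]
row 1: [64, 32, 0, 0] -> [64, 32, 0, 0]
row 2: [0, 0, 0, 0] -> [0, 0, 0, 0]
row 3: [32, 0, 0, 0] -> [32, 0, 0, 0]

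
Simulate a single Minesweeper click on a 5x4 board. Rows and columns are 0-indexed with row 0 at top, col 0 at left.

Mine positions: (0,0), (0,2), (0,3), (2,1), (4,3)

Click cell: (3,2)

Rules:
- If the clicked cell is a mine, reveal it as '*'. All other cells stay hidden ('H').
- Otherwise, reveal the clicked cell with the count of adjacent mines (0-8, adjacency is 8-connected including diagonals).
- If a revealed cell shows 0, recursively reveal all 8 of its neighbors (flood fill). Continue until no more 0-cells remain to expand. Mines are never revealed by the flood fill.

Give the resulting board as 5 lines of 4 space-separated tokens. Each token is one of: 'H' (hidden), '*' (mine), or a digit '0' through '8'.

H H H H
H H H H
H H H H
H H 2 H
H H H H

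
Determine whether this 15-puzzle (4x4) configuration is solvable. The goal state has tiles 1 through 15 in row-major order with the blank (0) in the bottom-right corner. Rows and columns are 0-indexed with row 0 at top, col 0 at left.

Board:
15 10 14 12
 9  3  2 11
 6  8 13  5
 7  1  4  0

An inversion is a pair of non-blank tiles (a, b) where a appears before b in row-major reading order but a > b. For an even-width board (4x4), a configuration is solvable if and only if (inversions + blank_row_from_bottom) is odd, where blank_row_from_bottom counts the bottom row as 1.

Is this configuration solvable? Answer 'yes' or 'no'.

Answer: no

Derivation:
Inversions: 77
Blank is in row 3 (0-indexed from top), which is row 1 counting from the bottom (bottom = 1).
77 + 1 = 78, which is even, so the puzzle is not solvable.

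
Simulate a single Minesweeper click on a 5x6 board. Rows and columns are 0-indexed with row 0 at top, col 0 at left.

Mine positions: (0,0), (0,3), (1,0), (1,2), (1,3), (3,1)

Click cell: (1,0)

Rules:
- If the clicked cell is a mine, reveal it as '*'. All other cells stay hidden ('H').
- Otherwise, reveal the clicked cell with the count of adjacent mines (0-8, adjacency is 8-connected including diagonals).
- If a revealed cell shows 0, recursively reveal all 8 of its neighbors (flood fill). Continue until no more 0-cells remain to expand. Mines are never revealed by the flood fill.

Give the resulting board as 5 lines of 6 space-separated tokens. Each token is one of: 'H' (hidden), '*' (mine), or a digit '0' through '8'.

H H H H H H
* H H H H H
H H H H H H
H H H H H H
H H H H H H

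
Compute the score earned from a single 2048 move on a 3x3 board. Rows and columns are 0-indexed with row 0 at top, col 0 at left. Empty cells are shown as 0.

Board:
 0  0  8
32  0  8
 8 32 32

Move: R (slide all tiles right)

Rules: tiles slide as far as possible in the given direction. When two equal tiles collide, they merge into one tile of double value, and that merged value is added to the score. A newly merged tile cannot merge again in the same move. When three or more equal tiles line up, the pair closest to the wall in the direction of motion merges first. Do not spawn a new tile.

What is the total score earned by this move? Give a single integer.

Answer: 64

Derivation:
Slide right:
row 0: [0, 0, 8] -> [0, 0, 8]  score +0 (running 0)
row 1: [32, 0, 8] -> [0, 32, 8]  score +0 (running 0)
row 2: [8, 32, 32] -> [0, 8, 64]  score +64 (running 64)
Board after move:
 0  0  8
 0 32  8
 0  8 64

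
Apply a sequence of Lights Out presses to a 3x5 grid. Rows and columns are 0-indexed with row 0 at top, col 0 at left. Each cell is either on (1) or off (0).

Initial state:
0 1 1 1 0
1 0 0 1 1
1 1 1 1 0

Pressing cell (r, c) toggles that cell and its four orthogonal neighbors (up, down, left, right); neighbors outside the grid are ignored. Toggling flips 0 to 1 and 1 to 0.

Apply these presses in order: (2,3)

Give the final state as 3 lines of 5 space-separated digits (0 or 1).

After press 1 at (2,3):
0 1 1 1 0
1 0 0 0 1
1 1 0 0 1

Answer: 0 1 1 1 0
1 0 0 0 1
1 1 0 0 1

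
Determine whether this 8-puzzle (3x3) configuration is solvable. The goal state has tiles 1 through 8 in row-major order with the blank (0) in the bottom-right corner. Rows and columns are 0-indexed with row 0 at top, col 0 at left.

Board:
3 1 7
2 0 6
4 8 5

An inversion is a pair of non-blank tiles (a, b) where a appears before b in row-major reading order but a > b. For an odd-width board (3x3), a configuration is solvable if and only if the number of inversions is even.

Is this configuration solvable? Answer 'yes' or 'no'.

Answer: no

Derivation:
Inversions (pairs i<j in row-major order where tile[i] > tile[j] > 0): 9
9 is odd, so the puzzle is not solvable.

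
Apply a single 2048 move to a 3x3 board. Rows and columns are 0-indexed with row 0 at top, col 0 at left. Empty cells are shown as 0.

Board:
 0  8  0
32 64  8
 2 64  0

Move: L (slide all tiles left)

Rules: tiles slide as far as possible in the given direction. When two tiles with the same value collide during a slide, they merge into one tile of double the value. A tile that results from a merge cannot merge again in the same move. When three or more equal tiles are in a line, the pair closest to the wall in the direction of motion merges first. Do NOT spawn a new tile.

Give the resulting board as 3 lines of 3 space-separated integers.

Slide left:
row 0: [0, 8, 0] -> [8, 0, 0]
row 1: [32, 64, 8] -> [32, 64, 8]
row 2: [2, 64, 0] -> [2, 64, 0]

Answer:  8  0  0
32 64  8
 2 64  0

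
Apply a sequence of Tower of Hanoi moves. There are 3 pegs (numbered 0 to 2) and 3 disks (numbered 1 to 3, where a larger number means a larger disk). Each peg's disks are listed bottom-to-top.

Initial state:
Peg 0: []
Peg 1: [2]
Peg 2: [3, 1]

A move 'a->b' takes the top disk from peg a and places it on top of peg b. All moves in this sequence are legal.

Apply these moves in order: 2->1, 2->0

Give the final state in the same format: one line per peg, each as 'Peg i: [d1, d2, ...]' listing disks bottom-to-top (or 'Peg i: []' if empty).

Answer: Peg 0: [3]
Peg 1: [2, 1]
Peg 2: []

Derivation:
After move 1 (2->1):
Peg 0: []
Peg 1: [2, 1]
Peg 2: [3]

After move 2 (2->0):
Peg 0: [3]
Peg 1: [2, 1]
Peg 2: []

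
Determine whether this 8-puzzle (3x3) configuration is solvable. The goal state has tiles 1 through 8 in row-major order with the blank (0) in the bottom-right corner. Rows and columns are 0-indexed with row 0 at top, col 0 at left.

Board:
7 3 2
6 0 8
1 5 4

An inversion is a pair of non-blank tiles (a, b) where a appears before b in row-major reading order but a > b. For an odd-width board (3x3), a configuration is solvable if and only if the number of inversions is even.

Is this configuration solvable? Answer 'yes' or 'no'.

Inversions (pairs i<j in row-major order where tile[i] > tile[j] > 0): 16
16 is even, so the puzzle is solvable.

Answer: yes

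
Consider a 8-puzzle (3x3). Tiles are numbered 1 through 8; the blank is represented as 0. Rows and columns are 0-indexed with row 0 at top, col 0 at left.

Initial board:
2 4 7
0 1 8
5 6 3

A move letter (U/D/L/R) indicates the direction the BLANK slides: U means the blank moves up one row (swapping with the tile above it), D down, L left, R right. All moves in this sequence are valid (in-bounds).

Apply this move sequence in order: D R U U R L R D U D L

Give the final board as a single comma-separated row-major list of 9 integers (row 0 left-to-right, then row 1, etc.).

Answer: 2, 7, 8, 5, 0, 4, 6, 1, 3

Derivation:
After move 1 (D):
2 4 7
5 1 8
0 6 3

After move 2 (R):
2 4 7
5 1 8
6 0 3

After move 3 (U):
2 4 7
5 0 8
6 1 3

After move 4 (U):
2 0 7
5 4 8
6 1 3

After move 5 (R):
2 7 0
5 4 8
6 1 3

After move 6 (L):
2 0 7
5 4 8
6 1 3

After move 7 (R):
2 7 0
5 4 8
6 1 3

After move 8 (D):
2 7 8
5 4 0
6 1 3

After move 9 (U):
2 7 0
5 4 8
6 1 3

After move 10 (D):
2 7 8
5 4 0
6 1 3

After move 11 (L):
2 7 8
5 0 4
6 1 3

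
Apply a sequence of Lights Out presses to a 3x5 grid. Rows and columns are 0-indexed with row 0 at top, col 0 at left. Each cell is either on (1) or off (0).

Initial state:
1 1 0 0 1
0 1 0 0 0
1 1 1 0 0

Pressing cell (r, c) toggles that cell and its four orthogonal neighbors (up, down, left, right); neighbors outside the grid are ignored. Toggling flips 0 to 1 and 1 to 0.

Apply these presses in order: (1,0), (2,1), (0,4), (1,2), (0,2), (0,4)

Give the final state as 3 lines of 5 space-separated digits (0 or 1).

After press 1 at (1,0):
0 1 0 0 1
1 0 0 0 0
0 1 1 0 0

After press 2 at (2,1):
0 1 0 0 1
1 1 0 0 0
1 0 0 0 0

After press 3 at (0,4):
0 1 0 1 0
1 1 0 0 1
1 0 0 0 0

After press 4 at (1,2):
0 1 1 1 0
1 0 1 1 1
1 0 1 0 0

After press 5 at (0,2):
0 0 0 0 0
1 0 0 1 1
1 0 1 0 0

After press 6 at (0,4):
0 0 0 1 1
1 0 0 1 0
1 0 1 0 0

Answer: 0 0 0 1 1
1 0 0 1 0
1 0 1 0 0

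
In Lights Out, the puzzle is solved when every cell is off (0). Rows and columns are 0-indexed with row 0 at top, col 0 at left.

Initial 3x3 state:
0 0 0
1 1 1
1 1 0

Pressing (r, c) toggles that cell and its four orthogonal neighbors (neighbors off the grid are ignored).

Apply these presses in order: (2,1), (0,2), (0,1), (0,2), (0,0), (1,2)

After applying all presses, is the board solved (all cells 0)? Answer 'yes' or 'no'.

After press 1 at (2,1):
0 0 0
1 0 1
0 0 1

After press 2 at (0,2):
0 1 1
1 0 0
0 0 1

After press 3 at (0,1):
1 0 0
1 1 0
0 0 1

After press 4 at (0,2):
1 1 1
1 1 1
0 0 1

After press 5 at (0,0):
0 0 1
0 1 1
0 0 1

After press 6 at (1,2):
0 0 0
0 0 0
0 0 0

Lights still on: 0

Answer: yes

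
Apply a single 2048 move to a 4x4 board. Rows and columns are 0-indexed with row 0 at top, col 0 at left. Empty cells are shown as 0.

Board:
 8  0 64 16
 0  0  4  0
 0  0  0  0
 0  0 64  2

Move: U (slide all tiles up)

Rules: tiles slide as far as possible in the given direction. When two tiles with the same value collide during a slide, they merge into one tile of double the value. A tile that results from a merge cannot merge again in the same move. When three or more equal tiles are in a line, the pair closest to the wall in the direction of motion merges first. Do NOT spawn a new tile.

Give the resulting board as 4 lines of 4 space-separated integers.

Answer:  8  0 64 16
 0  0  4  2
 0  0 64  0
 0  0  0  0

Derivation:
Slide up:
col 0: [8, 0, 0, 0] -> [8, 0, 0, 0]
col 1: [0, 0, 0, 0] -> [0, 0, 0, 0]
col 2: [64, 4, 0, 64] -> [64, 4, 64, 0]
col 3: [16, 0, 0, 2] -> [16, 2, 0, 0]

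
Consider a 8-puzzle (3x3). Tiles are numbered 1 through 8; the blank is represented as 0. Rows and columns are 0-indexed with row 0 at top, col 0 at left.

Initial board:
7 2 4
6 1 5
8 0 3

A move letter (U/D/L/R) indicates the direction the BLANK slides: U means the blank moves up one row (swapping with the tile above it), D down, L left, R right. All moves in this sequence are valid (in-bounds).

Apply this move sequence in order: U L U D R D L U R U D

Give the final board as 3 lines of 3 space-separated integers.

Answer: 7 2 4
1 0 5
6 8 3

Derivation:
After move 1 (U):
7 2 4
6 0 5
8 1 3

After move 2 (L):
7 2 4
0 6 5
8 1 3

After move 3 (U):
0 2 4
7 6 5
8 1 3

After move 4 (D):
7 2 4
0 6 5
8 1 3

After move 5 (R):
7 2 4
6 0 5
8 1 3

After move 6 (D):
7 2 4
6 1 5
8 0 3

After move 7 (L):
7 2 4
6 1 5
0 8 3

After move 8 (U):
7 2 4
0 1 5
6 8 3

After move 9 (R):
7 2 4
1 0 5
6 8 3

After move 10 (U):
7 0 4
1 2 5
6 8 3

After move 11 (D):
7 2 4
1 0 5
6 8 3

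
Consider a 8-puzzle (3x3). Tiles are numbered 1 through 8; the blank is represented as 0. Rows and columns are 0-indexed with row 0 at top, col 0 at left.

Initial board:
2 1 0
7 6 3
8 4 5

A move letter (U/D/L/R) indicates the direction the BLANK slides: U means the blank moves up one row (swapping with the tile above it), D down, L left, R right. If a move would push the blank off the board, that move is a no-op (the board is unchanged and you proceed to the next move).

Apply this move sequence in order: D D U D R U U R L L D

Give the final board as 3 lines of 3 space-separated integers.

Answer: 7 2 1
0 6 3
8 4 5

Derivation:
After move 1 (D):
2 1 3
7 6 0
8 4 5

After move 2 (D):
2 1 3
7 6 5
8 4 0

After move 3 (U):
2 1 3
7 6 0
8 4 5

After move 4 (D):
2 1 3
7 6 5
8 4 0

After move 5 (R):
2 1 3
7 6 5
8 4 0

After move 6 (U):
2 1 3
7 6 0
8 4 5

After move 7 (U):
2 1 0
7 6 3
8 4 5

After move 8 (R):
2 1 0
7 6 3
8 4 5

After move 9 (L):
2 0 1
7 6 3
8 4 5

After move 10 (L):
0 2 1
7 6 3
8 4 5

After move 11 (D):
7 2 1
0 6 3
8 4 5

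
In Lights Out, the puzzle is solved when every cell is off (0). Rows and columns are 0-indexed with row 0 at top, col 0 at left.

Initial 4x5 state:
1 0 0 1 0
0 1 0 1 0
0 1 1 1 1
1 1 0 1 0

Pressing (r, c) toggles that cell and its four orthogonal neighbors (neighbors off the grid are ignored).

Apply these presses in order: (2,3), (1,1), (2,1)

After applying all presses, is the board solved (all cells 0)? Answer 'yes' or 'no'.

After press 1 at (2,3):
1 0 0 1 0
0 1 0 0 0
0 1 0 0 0
1 1 0 0 0

After press 2 at (1,1):
1 1 0 1 0
1 0 1 0 0
0 0 0 0 0
1 1 0 0 0

After press 3 at (2,1):
1 1 0 1 0
1 1 1 0 0
1 1 1 0 0
1 0 0 0 0

Lights still on: 10

Answer: no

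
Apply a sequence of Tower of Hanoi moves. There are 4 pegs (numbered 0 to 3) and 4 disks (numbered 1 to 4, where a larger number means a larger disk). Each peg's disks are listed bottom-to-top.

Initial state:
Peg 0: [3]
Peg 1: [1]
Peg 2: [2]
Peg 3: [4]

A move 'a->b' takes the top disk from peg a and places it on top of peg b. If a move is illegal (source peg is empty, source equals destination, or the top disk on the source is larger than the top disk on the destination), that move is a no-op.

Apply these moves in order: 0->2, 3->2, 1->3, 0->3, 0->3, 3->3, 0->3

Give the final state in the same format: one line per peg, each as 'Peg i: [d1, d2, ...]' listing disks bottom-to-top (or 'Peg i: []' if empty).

After move 1 (0->2):
Peg 0: [3]
Peg 1: [1]
Peg 2: [2]
Peg 3: [4]

After move 2 (3->2):
Peg 0: [3]
Peg 1: [1]
Peg 2: [2]
Peg 3: [4]

After move 3 (1->3):
Peg 0: [3]
Peg 1: []
Peg 2: [2]
Peg 3: [4, 1]

After move 4 (0->3):
Peg 0: [3]
Peg 1: []
Peg 2: [2]
Peg 3: [4, 1]

After move 5 (0->3):
Peg 0: [3]
Peg 1: []
Peg 2: [2]
Peg 3: [4, 1]

After move 6 (3->3):
Peg 0: [3]
Peg 1: []
Peg 2: [2]
Peg 3: [4, 1]

After move 7 (0->3):
Peg 0: [3]
Peg 1: []
Peg 2: [2]
Peg 3: [4, 1]

Answer: Peg 0: [3]
Peg 1: []
Peg 2: [2]
Peg 3: [4, 1]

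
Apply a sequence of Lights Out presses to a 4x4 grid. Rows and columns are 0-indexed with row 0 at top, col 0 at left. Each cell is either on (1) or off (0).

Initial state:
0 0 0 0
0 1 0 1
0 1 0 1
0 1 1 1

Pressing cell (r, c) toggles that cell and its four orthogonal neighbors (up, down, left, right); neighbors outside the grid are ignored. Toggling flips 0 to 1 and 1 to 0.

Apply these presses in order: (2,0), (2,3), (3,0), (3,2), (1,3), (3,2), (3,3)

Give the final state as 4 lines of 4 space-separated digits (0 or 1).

After press 1 at (2,0):
0 0 0 0
1 1 0 1
1 0 0 1
1 1 1 1

After press 2 at (2,3):
0 0 0 0
1 1 0 0
1 0 1 0
1 1 1 0

After press 3 at (3,0):
0 0 0 0
1 1 0 0
0 0 1 0
0 0 1 0

After press 4 at (3,2):
0 0 0 0
1 1 0 0
0 0 0 0
0 1 0 1

After press 5 at (1,3):
0 0 0 1
1 1 1 1
0 0 0 1
0 1 0 1

After press 6 at (3,2):
0 0 0 1
1 1 1 1
0 0 1 1
0 0 1 0

After press 7 at (3,3):
0 0 0 1
1 1 1 1
0 0 1 0
0 0 0 1

Answer: 0 0 0 1
1 1 1 1
0 0 1 0
0 0 0 1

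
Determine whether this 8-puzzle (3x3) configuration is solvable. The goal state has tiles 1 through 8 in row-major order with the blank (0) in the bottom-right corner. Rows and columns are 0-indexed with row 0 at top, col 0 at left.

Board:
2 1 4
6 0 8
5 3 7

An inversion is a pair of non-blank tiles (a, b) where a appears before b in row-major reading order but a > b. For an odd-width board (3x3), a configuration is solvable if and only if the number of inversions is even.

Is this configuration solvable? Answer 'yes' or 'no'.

Inversions (pairs i<j in row-major order where tile[i] > tile[j] > 0): 8
8 is even, so the puzzle is solvable.

Answer: yes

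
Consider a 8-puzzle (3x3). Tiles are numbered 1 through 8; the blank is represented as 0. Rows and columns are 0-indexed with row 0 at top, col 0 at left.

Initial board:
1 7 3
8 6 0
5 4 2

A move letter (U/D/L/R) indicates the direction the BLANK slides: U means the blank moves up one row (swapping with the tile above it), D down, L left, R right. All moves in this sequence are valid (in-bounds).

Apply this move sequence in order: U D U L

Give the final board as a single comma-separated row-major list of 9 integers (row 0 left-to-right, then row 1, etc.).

After move 1 (U):
1 7 0
8 6 3
5 4 2

After move 2 (D):
1 7 3
8 6 0
5 4 2

After move 3 (U):
1 7 0
8 6 3
5 4 2

After move 4 (L):
1 0 7
8 6 3
5 4 2

Answer: 1, 0, 7, 8, 6, 3, 5, 4, 2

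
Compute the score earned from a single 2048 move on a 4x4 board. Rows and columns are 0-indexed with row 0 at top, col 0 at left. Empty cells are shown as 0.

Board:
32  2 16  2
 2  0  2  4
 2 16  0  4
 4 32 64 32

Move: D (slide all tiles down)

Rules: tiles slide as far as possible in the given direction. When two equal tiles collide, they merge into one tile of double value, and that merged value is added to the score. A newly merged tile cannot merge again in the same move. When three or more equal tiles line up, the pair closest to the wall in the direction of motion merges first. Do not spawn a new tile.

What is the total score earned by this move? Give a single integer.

Slide down:
col 0: [32, 2, 2, 4] -> [0, 32, 4, 4]  score +4 (running 4)
col 1: [2, 0, 16, 32] -> [0, 2, 16, 32]  score +0 (running 4)
col 2: [16, 2, 0, 64] -> [0, 16, 2, 64]  score +0 (running 4)
col 3: [2, 4, 4, 32] -> [0, 2, 8, 32]  score +8 (running 12)
Board after move:
 0  0  0  0
32  2 16  2
 4 16  2  8
 4 32 64 32

Answer: 12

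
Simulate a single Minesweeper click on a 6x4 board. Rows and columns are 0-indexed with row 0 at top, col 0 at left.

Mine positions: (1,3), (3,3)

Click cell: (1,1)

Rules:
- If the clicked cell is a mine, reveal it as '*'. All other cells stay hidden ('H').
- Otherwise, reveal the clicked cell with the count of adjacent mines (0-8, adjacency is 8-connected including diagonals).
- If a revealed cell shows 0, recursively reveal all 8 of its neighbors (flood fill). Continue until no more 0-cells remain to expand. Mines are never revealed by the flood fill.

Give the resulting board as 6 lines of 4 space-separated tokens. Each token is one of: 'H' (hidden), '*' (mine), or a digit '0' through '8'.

0 0 1 H
0 0 1 H
0 0 2 H
0 0 1 H
0 0 1 1
0 0 0 0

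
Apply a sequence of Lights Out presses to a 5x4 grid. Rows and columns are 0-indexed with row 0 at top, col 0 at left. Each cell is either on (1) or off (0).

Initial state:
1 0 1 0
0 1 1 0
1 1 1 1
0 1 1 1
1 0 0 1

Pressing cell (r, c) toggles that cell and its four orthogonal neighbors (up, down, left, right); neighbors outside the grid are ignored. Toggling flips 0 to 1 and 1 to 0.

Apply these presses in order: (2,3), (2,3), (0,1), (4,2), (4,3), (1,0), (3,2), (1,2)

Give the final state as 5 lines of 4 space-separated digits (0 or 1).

Answer: 1 1 1 0
1 0 0 1
0 1 1 1
0 0 1 1
1 1 1 1

Derivation:
After press 1 at (2,3):
1 0 1 0
0 1 1 1
1 1 0 0
0 1 1 0
1 0 0 1

After press 2 at (2,3):
1 0 1 0
0 1 1 0
1 1 1 1
0 1 1 1
1 0 0 1

After press 3 at (0,1):
0 1 0 0
0 0 1 0
1 1 1 1
0 1 1 1
1 0 0 1

After press 4 at (4,2):
0 1 0 0
0 0 1 0
1 1 1 1
0 1 0 1
1 1 1 0

After press 5 at (4,3):
0 1 0 0
0 0 1 0
1 1 1 1
0 1 0 0
1 1 0 1

After press 6 at (1,0):
1 1 0 0
1 1 1 0
0 1 1 1
0 1 0 0
1 1 0 1

After press 7 at (3,2):
1 1 0 0
1 1 1 0
0 1 0 1
0 0 1 1
1 1 1 1

After press 8 at (1,2):
1 1 1 0
1 0 0 1
0 1 1 1
0 0 1 1
1 1 1 1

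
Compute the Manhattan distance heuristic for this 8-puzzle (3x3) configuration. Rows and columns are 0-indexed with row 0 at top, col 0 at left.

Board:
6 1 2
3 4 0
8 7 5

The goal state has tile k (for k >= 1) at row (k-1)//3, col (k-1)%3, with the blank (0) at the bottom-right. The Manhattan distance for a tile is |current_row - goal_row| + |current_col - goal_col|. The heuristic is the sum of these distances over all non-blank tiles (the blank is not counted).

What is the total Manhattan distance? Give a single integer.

Answer: 13

Derivation:
Tile 6: (0,0)->(1,2) = 3
Tile 1: (0,1)->(0,0) = 1
Tile 2: (0,2)->(0,1) = 1
Tile 3: (1,0)->(0,2) = 3
Tile 4: (1,1)->(1,0) = 1
Tile 8: (2,0)->(2,1) = 1
Tile 7: (2,1)->(2,0) = 1
Tile 5: (2,2)->(1,1) = 2
Sum: 3 + 1 + 1 + 3 + 1 + 1 + 1 + 2 = 13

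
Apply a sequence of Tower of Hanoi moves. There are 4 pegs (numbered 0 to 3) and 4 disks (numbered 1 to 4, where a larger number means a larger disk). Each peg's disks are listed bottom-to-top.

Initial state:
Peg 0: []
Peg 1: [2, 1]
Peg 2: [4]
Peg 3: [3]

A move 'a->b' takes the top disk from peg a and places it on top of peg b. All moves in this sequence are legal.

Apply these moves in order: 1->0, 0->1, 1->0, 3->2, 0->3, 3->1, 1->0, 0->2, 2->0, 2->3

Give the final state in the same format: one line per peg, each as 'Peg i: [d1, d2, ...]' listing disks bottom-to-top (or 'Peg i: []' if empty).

After move 1 (1->0):
Peg 0: [1]
Peg 1: [2]
Peg 2: [4]
Peg 3: [3]

After move 2 (0->1):
Peg 0: []
Peg 1: [2, 1]
Peg 2: [4]
Peg 3: [3]

After move 3 (1->0):
Peg 0: [1]
Peg 1: [2]
Peg 2: [4]
Peg 3: [3]

After move 4 (3->2):
Peg 0: [1]
Peg 1: [2]
Peg 2: [4, 3]
Peg 3: []

After move 5 (0->3):
Peg 0: []
Peg 1: [2]
Peg 2: [4, 3]
Peg 3: [1]

After move 6 (3->1):
Peg 0: []
Peg 1: [2, 1]
Peg 2: [4, 3]
Peg 3: []

After move 7 (1->0):
Peg 0: [1]
Peg 1: [2]
Peg 2: [4, 3]
Peg 3: []

After move 8 (0->2):
Peg 0: []
Peg 1: [2]
Peg 2: [4, 3, 1]
Peg 3: []

After move 9 (2->0):
Peg 0: [1]
Peg 1: [2]
Peg 2: [4, 3]
Peg 3: []

After move 10 (2->3):
Peg 0: [1]
Peg 1: [2]
Peg 2: [4]
Peg 3: [3]

Answer: Peg 0: [1]
Peg 1: [2]
Peg 2: [4]
Peg 3: [3]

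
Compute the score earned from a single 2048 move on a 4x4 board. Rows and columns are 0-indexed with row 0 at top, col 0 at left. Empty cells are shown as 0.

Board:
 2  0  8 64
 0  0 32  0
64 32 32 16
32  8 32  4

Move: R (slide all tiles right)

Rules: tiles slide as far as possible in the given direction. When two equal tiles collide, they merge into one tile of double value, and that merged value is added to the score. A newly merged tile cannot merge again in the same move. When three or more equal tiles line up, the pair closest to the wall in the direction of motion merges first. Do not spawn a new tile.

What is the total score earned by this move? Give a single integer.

Slide right:
row 0: [2, 0, 8, 64] -> [0, 2, 8, 64]  score +0 (running 0)
row 1: [0, 0, 32, 0] -> [0, 0, 0, 32]  score +0 (running 0)
row 2: [64, 32, 32, 16] -> [0, 64, 64, 16]  score +64 (running 64)
row 3: [32, 8, 32, 4] -> [32, 8, 32, 4]  score +0 (running 64)
Board after move:
 0  2  8 64
 0  0  0 32
 0 64 64 16
32  8 32  4

Answer: 64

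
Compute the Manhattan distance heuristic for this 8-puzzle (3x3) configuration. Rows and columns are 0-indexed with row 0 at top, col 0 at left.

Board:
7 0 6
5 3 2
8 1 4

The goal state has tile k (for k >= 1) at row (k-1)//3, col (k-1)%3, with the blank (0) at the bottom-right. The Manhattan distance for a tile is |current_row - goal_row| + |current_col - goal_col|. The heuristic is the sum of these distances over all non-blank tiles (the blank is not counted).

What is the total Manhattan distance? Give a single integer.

Tile 7: at (0,0), goal (2,0), distance |0-2|+|0-0| = 2
Tile 6: at (0,2), goal (1,2), distance |0-1|+|2-2| = 1
Tile 5: at (1,0), goal (1,1), distance |1-1|+|0-1| = 1
Tile 3: at (1,1), goal (0,2), distance |1-0|+|1-2| = 2
Tile 2: at (1,2), goal (0,1), distance |1-0|+|2-1| = 2
Tile 8: at (2,0), goal (2,1), distance |2-2|+|0-1| = 1
Tile 1: at (2,1), goal (0,0), distance |2-0|+|1-0| = 3
Tile 4: at (2,2), goal (1,0), distance |2-1|+|2-0| = 3
Sum: 2 + 1 + 1 + 2 + 2 + 1 + 3 + 3 = 15

Answer: 15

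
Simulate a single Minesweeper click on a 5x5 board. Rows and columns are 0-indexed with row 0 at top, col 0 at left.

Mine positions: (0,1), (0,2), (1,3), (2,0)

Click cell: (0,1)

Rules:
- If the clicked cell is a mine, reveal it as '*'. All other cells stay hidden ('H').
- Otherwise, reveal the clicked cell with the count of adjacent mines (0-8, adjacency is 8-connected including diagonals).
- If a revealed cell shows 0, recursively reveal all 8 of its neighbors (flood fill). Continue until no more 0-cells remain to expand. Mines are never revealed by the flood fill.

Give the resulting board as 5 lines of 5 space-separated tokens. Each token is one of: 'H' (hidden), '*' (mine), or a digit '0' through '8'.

H * H H H
H H H H H
H H H H H
H H H H H
H H H H H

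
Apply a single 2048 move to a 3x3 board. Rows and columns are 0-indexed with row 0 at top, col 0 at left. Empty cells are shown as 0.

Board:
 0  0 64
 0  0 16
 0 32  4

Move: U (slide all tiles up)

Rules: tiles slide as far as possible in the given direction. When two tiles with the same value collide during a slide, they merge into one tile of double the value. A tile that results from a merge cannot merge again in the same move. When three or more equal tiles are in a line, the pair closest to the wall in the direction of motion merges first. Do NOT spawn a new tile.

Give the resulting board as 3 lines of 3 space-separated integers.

Slide up:
col 0: [0, 0, 0] -> [0, 0, 0]
col 1: [0, 0, 32] -> [32, 0, 0]
col 2: [64, 16, 4] -> [64, 16, 4]

Answer:  0 32 64
 0  0 16
 0  0  4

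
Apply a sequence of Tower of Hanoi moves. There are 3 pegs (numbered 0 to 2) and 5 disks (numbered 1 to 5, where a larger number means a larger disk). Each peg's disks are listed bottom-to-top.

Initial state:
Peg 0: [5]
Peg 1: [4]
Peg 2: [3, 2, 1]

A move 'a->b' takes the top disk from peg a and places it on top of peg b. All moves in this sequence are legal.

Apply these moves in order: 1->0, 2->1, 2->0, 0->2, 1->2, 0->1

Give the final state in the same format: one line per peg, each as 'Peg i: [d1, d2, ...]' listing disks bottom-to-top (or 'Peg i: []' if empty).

Answer: Peg 0: [5]
Peg 1: [4]
Peg 2: [3, 2, 1]

Derivation:
After move 1 (1->0):
Peg 0: [5, 4]
Peg 1: []
Peg 2: [3, 2, 1]

After move 2 (2->1):
Peg 0: [5, 4]
Peg 1: [1]
Peg 2: [3, 2]

After move 3 (2->0):
Peg 0: [5, 4, 2]
Peg 1: [1]
Peg 2: [3]

After move 4 (0->2):
Peg 0: [5, 4]
Peg 1: [1]
Peg 2: [3, 2]

After move 5 (1->2):
Peg 0: [5, 4]
Peg 1: []
Peg 2: [3, 2, 1]

After move 6 (0->1):
Peg 0: [5]
Peg 1: [4]
Peg 2: [3, 2, 1]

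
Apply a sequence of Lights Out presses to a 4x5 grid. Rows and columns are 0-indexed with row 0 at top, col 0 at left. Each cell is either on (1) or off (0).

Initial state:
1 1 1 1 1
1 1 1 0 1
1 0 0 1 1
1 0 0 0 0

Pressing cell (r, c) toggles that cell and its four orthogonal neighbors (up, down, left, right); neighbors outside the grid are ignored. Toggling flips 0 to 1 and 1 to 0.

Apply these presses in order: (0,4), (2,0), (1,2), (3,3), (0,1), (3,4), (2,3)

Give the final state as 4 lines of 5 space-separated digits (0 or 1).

Answer: 0 0 1 0 0
0 1 0 0 0
0 1 0 1 1
0 0 1 1 0

Derivation:
After press 1 at (0,4):
1 1 1 0 0
1 1 1 0 0
1 0 0 1 1
1 0 0 0 0

After press 2 at (2,0):
1 1 1 0 0
0 1 1 0 0
0 1 0 1 1
0 0 0 0 0

After press 3 at (1,2):
1 1 0 0 0
0 0 0 1 0
0 1 1 1 1
0 0 0 0 0

After press 4 at (3,3):
1 1 0 0 0
0 0 0 1 0
0 1 1 0 1
0 0 1 1 1

After press 5 at (0,1):
0 0 1 0 0
0 1 0 1 0
0 1 1 0 1
0 0 1 1 1

After press 6 at (3,4):
0 0 1 0 0
0 1 0 1 0
0 1 1 0 0
0 0 1 0 0

After press 7 at (2,3):
0 0 1 0 0
0 1 0 0 0
0 1 0 1 1
0 0 1 1 0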